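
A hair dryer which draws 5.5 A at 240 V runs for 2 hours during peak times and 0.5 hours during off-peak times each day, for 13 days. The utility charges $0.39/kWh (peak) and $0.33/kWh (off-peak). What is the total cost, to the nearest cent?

$16.22

Power = 5.5 A × 240 V = 1320 W = 1.32 kW
Peak energy = 1.32 kW × 2 h × 13 = 34.32 kWh
Off-peak energy = 1.32 kW × 0.5 h × 13 = 8.58 kWh
Cost = 34.32 × $0.39 + 8.58 × $0.33 = $13.3848 + $2.8314 = $16.22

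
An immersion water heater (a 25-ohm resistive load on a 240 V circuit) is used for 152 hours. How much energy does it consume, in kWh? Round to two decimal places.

350.21 kWh

Power = V²/R = 240²/25 = 2304 W = 2.304 kW
Energy = 2.304 kW × 152 h = 350.208 kWh ≈ 350.21 kWh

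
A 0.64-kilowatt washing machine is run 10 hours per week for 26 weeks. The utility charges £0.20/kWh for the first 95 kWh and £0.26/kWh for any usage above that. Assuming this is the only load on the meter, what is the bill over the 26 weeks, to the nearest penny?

£37.56

Runtime = 10 h/week × 26 weeks = 260 h
Energy = 0.64 kW × 260 h = 166.4 kWh
Tier 1 (0–95 kWh): 95 × £0.20 = £19
Above 95 kWh: 71.4 × £0.26 = £18.564
Bill = £37.56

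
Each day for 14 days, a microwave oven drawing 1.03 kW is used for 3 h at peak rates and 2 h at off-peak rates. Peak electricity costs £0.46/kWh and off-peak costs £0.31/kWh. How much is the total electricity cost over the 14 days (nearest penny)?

Peak energy = 1.03 kW × 3 h × 14 = 43.26 kWh
Off-peak energy = 1.03 kW × 2 h × 14 = 28.84 kWh
Cost = 43.26 × £0.46 + 28.84 × £0.31 = £19.8996 + £8.9404 = £28.84

£28.84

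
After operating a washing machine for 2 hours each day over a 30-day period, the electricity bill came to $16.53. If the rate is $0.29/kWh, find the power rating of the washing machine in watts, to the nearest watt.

Energy = $16.53 ÷ $0.29/kWh = 57 kWh
Runtime = 2 h/day × 30 days = 60 h
Power = 57 kWh ÷ 60 h = 0.95 kW = 950 W

950 W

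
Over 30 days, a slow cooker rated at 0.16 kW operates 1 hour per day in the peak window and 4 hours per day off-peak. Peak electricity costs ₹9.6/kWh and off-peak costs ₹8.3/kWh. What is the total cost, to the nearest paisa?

₹205.44

Peak energy = 0.16 kW × 1 h × 30 = 4.8 kWh
Off-peak energy = 0.16 kW × 4 h × 30 = 19.2 kWh
Cost = 4.8 × ₹9.6 + 19.2 × ₹8.3 = ₹46.08 + ₹159.36 = ₹205.44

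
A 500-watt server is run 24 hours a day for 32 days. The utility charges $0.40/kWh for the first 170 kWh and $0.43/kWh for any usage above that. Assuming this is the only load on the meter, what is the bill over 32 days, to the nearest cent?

$160.02

Runtime = 24 h × 32 = 768 h
Energy = 0.5 kW × 768 h = 384 kWh
Tier 1 (0–170 kWh): 170 × $0.40 = $68
Above 170 kWh: 214 × $0.43 = $92.02
Bill = $160.02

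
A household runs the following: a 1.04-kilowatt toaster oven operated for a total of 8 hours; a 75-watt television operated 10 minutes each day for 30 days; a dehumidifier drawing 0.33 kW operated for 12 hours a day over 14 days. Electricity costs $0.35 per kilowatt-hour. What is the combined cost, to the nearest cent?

$22.45

toaster oven: 1.04 kW × 8 h = 8.32 kWh
television: Runtime = 10 min × 30 = 300 min = 5 h
television: 0.075 kW × 5 h = 0.375 kWh
dehumidifier: Runtime = 12 h/day × 14 days = 168 h
dehumidifier: 0.33 kW × 168 h = 55.44 kWh
Total energy = 64.135 kWh
Cost = 64.135 × $0.35 = $22.45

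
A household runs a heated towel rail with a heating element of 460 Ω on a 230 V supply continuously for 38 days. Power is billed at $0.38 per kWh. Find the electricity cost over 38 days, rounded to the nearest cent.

$39.85

Power = V²/R = 230²/460 = 115 W = 0.115 kW
Runtime = 24 h × 38 = 912 h
Energy = 0.115 kW × 912 h = 104.88 kWh
Cost = 104.88 kWh × $0.38/kWh = $39.85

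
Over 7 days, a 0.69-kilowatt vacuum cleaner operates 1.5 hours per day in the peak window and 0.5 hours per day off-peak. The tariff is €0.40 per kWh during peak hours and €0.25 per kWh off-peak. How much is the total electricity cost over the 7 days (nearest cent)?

€3.50

Peak energy = 0.69 kW × 1.5 h × 7 = 7.245 kWh
Off-peak energy = 0.69 kW × 0.5 h × 7 = 2.415 kWh
Cost = 7.245 × €0.40 + 2.415 × €0.25 = €2.898 + €0.60375 = €3.50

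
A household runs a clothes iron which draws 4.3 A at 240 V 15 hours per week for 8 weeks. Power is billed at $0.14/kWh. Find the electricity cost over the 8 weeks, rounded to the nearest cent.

Power = 4.3 A × 240 V = 1032 W = 1.032 kW
Runtime = 15 h/week × 8 weeks = 120 h
Energy = 1.032 kW × 120 h = 123.84 kWh
Cost = 123.84 kWh × $0.14/kWh = $17.34

$17.34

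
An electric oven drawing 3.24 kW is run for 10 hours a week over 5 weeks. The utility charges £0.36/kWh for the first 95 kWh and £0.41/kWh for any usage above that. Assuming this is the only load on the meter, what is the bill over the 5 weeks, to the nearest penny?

Runtime = 10 h/week × 5 weeks = 50 h
Energy = 3.24 kW × 50 h = 162 kWh
Tier 1 (0–95 kWh): 95 × £0.36 = £34.2
Above 95 kWh: 67 × £0.41 = £27.47
Bill = £61.67

£61.67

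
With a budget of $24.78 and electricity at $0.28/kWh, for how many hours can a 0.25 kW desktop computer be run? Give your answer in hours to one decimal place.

354.0 h

Energy available = $24.78 ÷ $0.28/kWh = 88.5 kWh
Hours = 88.5 kWh ÷ 0.25 kW = 354.0 h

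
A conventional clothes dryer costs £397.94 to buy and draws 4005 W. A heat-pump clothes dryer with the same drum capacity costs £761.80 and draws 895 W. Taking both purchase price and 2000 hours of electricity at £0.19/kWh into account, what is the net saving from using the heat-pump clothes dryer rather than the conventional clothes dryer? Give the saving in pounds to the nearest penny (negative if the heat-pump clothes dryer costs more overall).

£817.94

conventional clothes dryer: £397.94 + (4005/1000) kW × 2000 h × £0.19 = £397.94 + £1521.9 = £1919.84
heat-pump clothes dryer: £761.80 + (895/1000) kW × 2000 h × £0.19 = £761.80 + £340.1 = £1101.9
Saving = £1919.84 − £1101.9 = £817.94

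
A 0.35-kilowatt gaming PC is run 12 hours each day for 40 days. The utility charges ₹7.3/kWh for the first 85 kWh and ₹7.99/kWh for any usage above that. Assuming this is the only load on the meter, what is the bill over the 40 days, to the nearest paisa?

Runtime = 12 h/day × 40 days = 480 h
Energy = 0.35 kW × 480 h = 168 kWh
Tier 1 (0–85 kWh): 85 × ₹7.3 = ₹620.5
Above 85 kWh: 83 × ₹7.99 = ₹663.17
Bill = ₹1283.67

₹1283.67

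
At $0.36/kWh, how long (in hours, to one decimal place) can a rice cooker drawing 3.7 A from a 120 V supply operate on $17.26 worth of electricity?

108.0 h

Power = 3.7 A × 120 V = 444 W = 0.444 kW
Energy available = $17.26 ÷ $0.36/kWh = 47.9444 kWh
Hours = 47.9444 kWh ÷ 0.444 kW = 108.0 h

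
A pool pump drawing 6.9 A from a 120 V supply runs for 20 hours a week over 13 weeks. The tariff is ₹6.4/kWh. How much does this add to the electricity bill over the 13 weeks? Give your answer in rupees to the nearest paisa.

₹1377.79

Power = 6.9 A × 120 V = 828 W = 0.828 kW
Runtime = 20 h/week × 13 weeks = 260 h
Energy = 0.828 kW × 260 h = 215.28 kWh
Cost = 215.28 kWh × ₹6.4/kWh = ₹1377.79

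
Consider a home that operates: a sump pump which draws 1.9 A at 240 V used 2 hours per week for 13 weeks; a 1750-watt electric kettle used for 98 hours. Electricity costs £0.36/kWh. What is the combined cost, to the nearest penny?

£66.01

sump pump: Power = 1.9 A × 240 V = 456 W = 0.456 kW
sump pump: Runtime = 2 h/week × 13 weeks = 26 h
sump pump: 0.456 kW × 26 h = 11.856 kWh
electric kettle: 1.75 kW × 98 h = 171.5 kWh
Total energy = 183.356 kWh
Cost = 183.356 × £0.36 = £66.01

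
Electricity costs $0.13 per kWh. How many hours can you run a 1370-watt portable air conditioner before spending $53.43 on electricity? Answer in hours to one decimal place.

Energy available = $53.43 ÷ $0.13/kWh = 411 kWh
Hours = 411 kWh ÷ 1.37 kW = 300.0 h

300.0 h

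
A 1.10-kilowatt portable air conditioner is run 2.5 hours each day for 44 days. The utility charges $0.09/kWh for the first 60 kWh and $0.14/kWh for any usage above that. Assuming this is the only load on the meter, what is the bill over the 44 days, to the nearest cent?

Runtime = 2.5 h/day × 44 days = 110 h
Energy = 1.1 kW × 110 h = 121 kWh
Tier 1 (0–60 kWh): 60 × $0.09 = $5.4
Above 60 kWh: 61 × $0.14 = $8.54
Bill = $13.94

$13.94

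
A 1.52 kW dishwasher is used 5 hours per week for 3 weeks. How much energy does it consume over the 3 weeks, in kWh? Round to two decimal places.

22.80 kWh

Runtime = 5 h/week × 3 weeks = 15 h
Energy = 1.52 kW × 15 h = 22.8 kWh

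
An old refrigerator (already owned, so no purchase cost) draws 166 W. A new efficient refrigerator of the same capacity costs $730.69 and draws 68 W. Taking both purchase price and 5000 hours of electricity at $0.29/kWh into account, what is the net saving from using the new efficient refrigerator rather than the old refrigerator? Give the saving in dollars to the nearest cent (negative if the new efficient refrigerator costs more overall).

-$588.59

old refrigerator: $0.00 + (166/1000) kW × 5000 h × $0.29 = $0.00 + $240.7 = $240.7
new efficient refrigerator: $730.69 + (68/1000) kW × 5000 h × $0.29 = $730.69 + $98.6 = $829.29
Saving = $240.7 − $829.29 = −$588.59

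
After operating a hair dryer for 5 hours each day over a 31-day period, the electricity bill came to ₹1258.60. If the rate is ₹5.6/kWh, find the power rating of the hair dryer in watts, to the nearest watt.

Energy = ₹1258.60 ÷ ₹5.6/kWh = 224.75 kWh
Runtime = 5 h/day × 31 days = 155 h
Power = 224.75 kWh ÷ 155 h = 1.45 kW = 1450 W

1450 W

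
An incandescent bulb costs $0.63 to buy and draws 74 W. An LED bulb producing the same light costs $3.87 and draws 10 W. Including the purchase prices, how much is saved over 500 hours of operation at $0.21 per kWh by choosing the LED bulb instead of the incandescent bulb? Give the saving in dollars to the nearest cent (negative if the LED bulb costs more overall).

$3.48

incandescent bulb: $0.63 + (74/1000) kW × 500 h × $0.21 = $0.63 + $7.77 = $8.4
LED bulb: $3.87 + (10/1000) kW × 500 h × $0.21 = $3.87 + $1.05 = $4.92
Saving = $8.4 − $4.92 = $3.48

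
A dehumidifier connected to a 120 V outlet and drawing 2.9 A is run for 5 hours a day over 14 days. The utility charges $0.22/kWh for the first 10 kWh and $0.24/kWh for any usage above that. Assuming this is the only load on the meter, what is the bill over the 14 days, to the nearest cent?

$5.65

Power = 2.9 A × 120 V = 348 W = 0.348 kW
Runtime = 5 h/day × 14 days = 70 h
Energy = 0.348 kW × 70 h = 24.36 kWh
Tier 1 (0–10 kWh): 10 × $0.22 = $2.2
Above 10 kWh: 14.36 × $0.24 = $3.4464
Bill = $5.65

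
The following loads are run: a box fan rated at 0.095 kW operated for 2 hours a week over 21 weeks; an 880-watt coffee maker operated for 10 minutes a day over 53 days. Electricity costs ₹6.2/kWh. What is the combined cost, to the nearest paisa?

₹72.93

box fan: Runtime = 2 h/week × 21 weeks = 42 h
box fan: 0.095 kW × 42 h = 3.99 kWh
coffee maker: Runtime = 10 min × 53 = 530 min = 8.833333… h
coffee maker: 0.88 kW × 8.833333… h = 7.773333… kWh
Total energy = 11.763333… kWh
Cost = 11.763333… × ₹6.2 = ₹72.93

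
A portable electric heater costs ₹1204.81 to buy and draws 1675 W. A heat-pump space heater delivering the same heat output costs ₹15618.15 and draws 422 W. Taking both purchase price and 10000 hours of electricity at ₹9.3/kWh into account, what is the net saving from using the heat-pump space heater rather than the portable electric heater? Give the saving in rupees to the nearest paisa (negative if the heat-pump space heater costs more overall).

₹102115.66

portable electric heater: ₹1204.81 + (1675/1000) kW × 10000 h × ₹9.3 = ₹1204.81 + ₹155775 = ₹156979.81
heat-pump space heater: ₹15618.15 + (422/1000) kW × 10000 h × ₹9.3 = ₹15618.15 + ₹39246 = ₹54864.15
Saving = ₹156979.81 − ₹54864.15 = ₹102115.66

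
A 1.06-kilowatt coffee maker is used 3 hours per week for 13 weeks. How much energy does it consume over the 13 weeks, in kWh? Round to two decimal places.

Runtime = 3 h/week × 13 weeks = 39 h
Energy = 1.06 kW × 39 h = 41.34 kWh

41.34 kWh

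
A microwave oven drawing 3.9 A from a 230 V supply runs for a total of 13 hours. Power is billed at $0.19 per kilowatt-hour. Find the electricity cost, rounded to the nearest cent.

$2.22

Power = 3.9 A × 230 V = 897 W = 0.897 kW
Energy = 0.897 kW × 13 h = 11.661 kWh
Cost = 11.661 kWh × $0.19/kWh = $2.22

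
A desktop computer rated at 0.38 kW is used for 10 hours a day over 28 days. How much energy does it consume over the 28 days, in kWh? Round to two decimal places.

Runtime = 10 h/day × 28 days = 280 h
Energy = 0.38 kW × 280 h = 106.4 kWh

106.40 kWh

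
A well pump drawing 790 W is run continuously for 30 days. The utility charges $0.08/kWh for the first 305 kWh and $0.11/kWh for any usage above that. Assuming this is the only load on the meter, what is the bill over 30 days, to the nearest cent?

Runtime = 24 h × 30 = 720 h
Energy = 0.79 kW × 720 h = 568.8 kWh
Tier 1 (0–305 kWh): 305 × $0.08 = $24.4
Above 305 kWh: 263.8 × $0.11 = $29.018
Bill = $53.42

$53.42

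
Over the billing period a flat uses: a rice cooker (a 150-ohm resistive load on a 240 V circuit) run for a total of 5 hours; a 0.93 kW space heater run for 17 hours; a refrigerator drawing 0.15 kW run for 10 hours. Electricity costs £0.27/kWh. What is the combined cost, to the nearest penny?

£5.19

rice cooker: Power = V²/R = 240²/150 = 384 W = 0.384 kW
rice cooker: 0.384 kW × 5 h = 1.92 kWh
space heater: 0.93 kW × 17 h = 15.81 kWh
refrigerator: 0.15 kW × 10 h = 1.5 kWh
Total energy = 19.23 kWh
Cost = 19.23 × £0.27 = £5.19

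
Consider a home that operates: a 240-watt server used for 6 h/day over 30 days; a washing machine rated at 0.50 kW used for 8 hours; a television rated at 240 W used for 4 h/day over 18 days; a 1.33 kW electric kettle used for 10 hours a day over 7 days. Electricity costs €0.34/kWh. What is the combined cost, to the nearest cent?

€53.58

server: Runtime = 6 h/day × 30 days = 180 h
server: 0.24 kW × 180 h = 43.2 kWh
washing machine: 0.5 kW × 8 h = 4 kWh
television: Runtime = 4 h/day × 18 days = 72 h
television: 0.24 kW × 72 h = 17.28 kWh
electric kettle: Runtime = 10 h/day × 7 days = 70 h
electric kettle: 1.33 kW × 70 h = 93.1 kWh
Total energy = 157.58 kWh
Cost = 157.58 × €0.34 = €53.58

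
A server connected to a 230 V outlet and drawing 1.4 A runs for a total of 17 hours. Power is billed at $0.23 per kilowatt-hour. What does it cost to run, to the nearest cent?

Power = 1.4 A × 230 V = 322 W = 0.322 kW
Energy = 0.322 kW × 17 h = 5.474 kWh
Cost = 5.474 kWh × $0.23/kWh = $1.26

$1.26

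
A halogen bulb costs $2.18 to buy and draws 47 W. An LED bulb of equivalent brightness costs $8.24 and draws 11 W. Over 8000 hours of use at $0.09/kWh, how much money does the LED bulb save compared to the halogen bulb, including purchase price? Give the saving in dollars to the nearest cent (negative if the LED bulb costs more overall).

$19.86

halogen bulb: $2.18 + (47/1000) kW × 8000 h × $0.09 = $2.18 + $33.84 = $36.02
LED bulb: $8.24 + (11/1000) kW × 8000 h × $0.09 = $8.24 + $7.92 = $16.16
Saving = $36.02 − $16.16 = $19.86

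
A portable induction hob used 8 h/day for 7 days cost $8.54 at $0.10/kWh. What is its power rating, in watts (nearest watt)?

1525 W

Energy = $8.54 ÷ $0.10/kWh = 85.4 kWh
Runtime = 8 h/day × 7 days = 56 h
Power = 85.4 kWh ÷ 56 h = 1.525 kW = 1525 W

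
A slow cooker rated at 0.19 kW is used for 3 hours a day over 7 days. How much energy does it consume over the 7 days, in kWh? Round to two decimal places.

Runtime = 3 h/day × 7 days = 21 h
Energy = 0.19 kW × 21 h = 3.99 kWh

3.99 kWh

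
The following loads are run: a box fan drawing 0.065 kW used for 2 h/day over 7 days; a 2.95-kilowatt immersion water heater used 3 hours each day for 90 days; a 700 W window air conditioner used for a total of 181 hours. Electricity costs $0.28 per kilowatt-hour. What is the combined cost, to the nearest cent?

box fan: Runtime = 2 h/day × 7 days = 14 h
box fan: 0.065 kW × 14 h = 0.91 kWh
immersion water heater: Runtime = 3 h/day × 90 days = 270 h
immersion water heater: 2.95 kW × 270 h = 796.5 kWh
window air conditioner: 0.7 kW × 181 h = 126.7 kWh
Total energy = 924.11 kWh
Cost = 924.11 × $0.28 = $258.75

$258.75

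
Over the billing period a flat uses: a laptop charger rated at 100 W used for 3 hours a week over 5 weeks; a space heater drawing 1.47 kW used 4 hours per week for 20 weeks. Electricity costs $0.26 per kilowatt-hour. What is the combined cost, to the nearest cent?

$30.97

laptop charger: Runtime = 3 h/week × 5 weeks = 15 h
laptop charger: 0.1 kW × 15 h = 1.5 kWh
space heater: Runtime = 4 h/week × 20 weeks = 80 h
space heater: 1.47 kW × 80 h = 117.6 kWh
Total energy = 119.1 kWh
Cost = 119.1 × $0.26 = $30.97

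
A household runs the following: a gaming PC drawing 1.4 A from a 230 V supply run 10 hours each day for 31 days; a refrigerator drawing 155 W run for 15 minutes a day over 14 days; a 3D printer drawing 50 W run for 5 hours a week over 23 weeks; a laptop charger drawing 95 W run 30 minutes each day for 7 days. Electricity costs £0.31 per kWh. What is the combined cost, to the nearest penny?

£33.00

gaming PC: Power = 1.4 A × 230 V = 322 W = 0.322 kW
gaming PC: Runtime = 10 h/day × 31 days = 310 h
gaming PC: 0.322 kW × 310 h = 99.82 kWh
refrigerator: Runtime = 15 min × 14 = 210 min = 3.5 h
refrigerator: 0.155 kW × 3.5 h = 0.5425 kWh
3D printer: Runtime = 5 h/week × 23 weeks = 115 h
3D printer: 0.05 kW × 115 h = 5.75 kWh
laptop charger: Runtime = 30 min × 7 = 210 min = 3.5 h
laptop charger: 0.095 kW × 3.5 h = 0.3325 kWh
Total energy = 106.445 kWh
Cost = 106.445 × £0.31 = £33.00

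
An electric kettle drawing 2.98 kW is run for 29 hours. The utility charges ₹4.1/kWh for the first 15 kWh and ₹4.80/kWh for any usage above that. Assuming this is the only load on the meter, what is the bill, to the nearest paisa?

₹404.32

Energy = 2.98 kW × 29 h = 86.42 kWh
Tier 1 (0–15 kWh): 15 × ₹4.1 = ₹61.5
Above 15 kWh: 71.42 × ₹4.80 = ₹342.816
Bill = ₹404.32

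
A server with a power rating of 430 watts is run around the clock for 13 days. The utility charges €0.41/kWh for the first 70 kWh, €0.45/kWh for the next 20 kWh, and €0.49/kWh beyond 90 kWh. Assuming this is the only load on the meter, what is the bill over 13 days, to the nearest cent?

€59.34

Runtime = 24 h × 13 = 312 h
Energy = 0.43 kW × 312 h = 134.16 kWh
Tier 1 (0–70 kWh): 70 × €0.41 = €28.7
Tier 2 (70–90 kWh): 20 × €0.45 = €9
Above 90 kWh: 44.16 × €0.49 = €21.6384
Bill = €59.34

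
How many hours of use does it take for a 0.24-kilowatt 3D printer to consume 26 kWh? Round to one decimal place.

108.3 h

Hours = 26 kWh ÷ 0.24 kW = 108.3 h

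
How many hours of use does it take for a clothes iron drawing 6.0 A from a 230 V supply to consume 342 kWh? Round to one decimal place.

Power = 6.0 A × 230 V = 1380 W = 1.38 kW
Hours = 342 kWh ÷ 1.38 kW = 247.8 h

247.8 h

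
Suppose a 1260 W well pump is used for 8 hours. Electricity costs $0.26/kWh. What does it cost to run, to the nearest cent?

Energy = 1.26 kW × 8 h = 10.08 kWh
Cost = 10.08 kWh × $0.26/kWh = $2.62

$2.62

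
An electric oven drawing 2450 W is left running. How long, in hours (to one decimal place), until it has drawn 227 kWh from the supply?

92.7 h

Hours = 227 kWh ÷ 2.45 kW = 92.7 h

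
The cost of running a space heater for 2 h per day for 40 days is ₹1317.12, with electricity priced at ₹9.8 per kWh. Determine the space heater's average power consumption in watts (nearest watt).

1680 W

Energy = ₹1317.12 ÷ ₹9.8/kWh = 134.4 kWh
Runtime = 2 h/day × 40 days = 80 h
Power = 134.4 kWh ÷ 80 h = 1.68 kW = 1680 W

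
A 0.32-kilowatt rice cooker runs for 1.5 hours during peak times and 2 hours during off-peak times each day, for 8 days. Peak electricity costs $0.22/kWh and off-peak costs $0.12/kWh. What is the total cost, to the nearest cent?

$1.46

Peak energy = 0.32 kW × 1.5 h × 8 = 3.84 kWh
Off-peak energy = 0.32 kW × 2 h × 8 = 5.12 kWh
Cost = 3.84 × $0.22 + 5.12 × $0.12 = $0.8448 + $0.6144 = $1.46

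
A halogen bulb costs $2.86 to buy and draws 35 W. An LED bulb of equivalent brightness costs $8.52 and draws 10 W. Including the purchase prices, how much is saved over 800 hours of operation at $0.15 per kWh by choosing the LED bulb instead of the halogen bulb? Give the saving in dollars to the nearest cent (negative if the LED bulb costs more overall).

halogen bulb: $2.86 + (35/1000) kW × 800 h × $0.15 = $2.86 + $4.2 = $7.06
LED bulb: $8.52 + (10/1000) kW × 800 h × $0.15 = $8.52 + $1.2 = $9.72
Saving = $7.06 − $9.72 = −$2.66

-$2.66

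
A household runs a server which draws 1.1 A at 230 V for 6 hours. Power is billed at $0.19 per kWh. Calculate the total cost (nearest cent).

$0.29

Power = 1.1 A × 230 V = 253 W = 0.253 kW
Energy = 0.253 kW × 6 h = 1.518 kWh
Cost = 1.518 kWh × $0.19/kWh = $0.29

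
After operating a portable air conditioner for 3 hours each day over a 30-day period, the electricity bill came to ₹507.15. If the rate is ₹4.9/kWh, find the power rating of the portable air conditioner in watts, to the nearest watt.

Energy = ₹507.15 ÷ ₹4.9/kWh = 103.5 kWh
Runtime = 3 h/day × 30 days = 90 h
Power = 103.5 kWh ÷ 90 h = 1.15 kW = 1150 W

1150 W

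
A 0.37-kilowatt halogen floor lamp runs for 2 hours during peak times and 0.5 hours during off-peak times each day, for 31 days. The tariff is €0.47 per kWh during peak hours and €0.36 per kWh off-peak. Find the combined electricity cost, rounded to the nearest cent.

€12.85

Peak energy = 0.37 kW × 2 h × 31 = 22.94 kWh
Off-peak energy = 0.37 kW × 0.5 h × 31 = 5.735 kWh
Cost = 22.94 × €0.47 + 5.735 × €0.36 = €10.7818 + €2.0646 = €12.85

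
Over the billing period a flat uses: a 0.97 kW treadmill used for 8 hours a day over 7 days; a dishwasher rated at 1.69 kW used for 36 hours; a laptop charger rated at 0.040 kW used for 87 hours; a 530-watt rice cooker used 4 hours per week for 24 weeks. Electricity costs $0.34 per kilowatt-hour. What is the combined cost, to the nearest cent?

$57.64

treadmill: Runtime = 8 h/day × 7 days = 56 h
treadmill: 0.97 kW × 56 h = 54.32 kWh
dishwasher: 1.69 kW × 36 h = 60.84 kWh
laptop charger: 0.04 kW × 87 h = 3.48 kWh
rice cooker: Runtime = 4 h/week × 24 weeks = 96 h
rice cooker: 0.53 kW × 96 h = 50.88 kWh
Total energy = 169.52 kWh
Cost = 169.52 × $0.34 = $57.64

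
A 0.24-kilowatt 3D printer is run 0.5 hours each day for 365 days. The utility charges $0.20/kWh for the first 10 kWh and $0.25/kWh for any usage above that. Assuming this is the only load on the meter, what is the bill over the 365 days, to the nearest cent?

$10.45

Runtime = 0.5 h/day × 365 days = 182.5 h
Energy = 0.24 kW × 182.5 h = 43.8 kWh
Tier 1 (0–10 kWh): 10 × $0.20 = $2
Above 10 kWh: 33.8 × $0.25 = $8.45
Bill = $10.45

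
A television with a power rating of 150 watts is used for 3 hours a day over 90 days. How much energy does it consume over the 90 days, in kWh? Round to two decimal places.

40.50 kWh

Runtime = 3 h/day × 90 days = 270 h
Energy = 0.15 kW × 270 h = 40.5 kWh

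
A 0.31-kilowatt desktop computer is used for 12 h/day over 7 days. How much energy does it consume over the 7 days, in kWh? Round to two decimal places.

26.04 kWh

Runtime = 12 h/day × 7 days = 84 h
Energy = 0.31 kW × 84 h = 26.04 kWh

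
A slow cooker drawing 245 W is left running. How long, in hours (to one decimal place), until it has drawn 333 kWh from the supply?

Hours = 333 kWh ÷ 0.245 kW = 1359.2 h

1359.2 h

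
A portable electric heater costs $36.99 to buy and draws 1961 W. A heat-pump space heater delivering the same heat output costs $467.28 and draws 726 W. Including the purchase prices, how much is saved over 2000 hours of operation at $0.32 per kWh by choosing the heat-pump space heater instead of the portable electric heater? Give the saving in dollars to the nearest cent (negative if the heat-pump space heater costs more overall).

$360.11

portable electric heater: $36.99 + (1961/1000) kW × 2000 h × $0.32 = $36.99 + $1255.04 = $1292.03
heat-pump space heater: $467.28 + (726/1000) kW × 2000 h × $0.32 = $467.28 + $464.64 = $931.92
Saving = $1292.03 − $931.92 = $360.11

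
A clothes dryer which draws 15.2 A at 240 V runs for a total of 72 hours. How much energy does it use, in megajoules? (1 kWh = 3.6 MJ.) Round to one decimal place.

945.6 MJ

Power = 15.2 A × 240 V = 3648 W = 3.648 kW
Energy = 3.648 kW × 72 h = 262.656 kWh
= 262.656 × 3.6 MJ = 945.6 MJ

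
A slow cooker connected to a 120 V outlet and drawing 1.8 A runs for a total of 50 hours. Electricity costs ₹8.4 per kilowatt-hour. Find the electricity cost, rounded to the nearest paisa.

Power = 1.8 A × 120 V = 216 W = 0.216 kW
Energy = 0.216 kW × 50 h = 10.8 kWh
Cost = 10.8 kWh × ₹8.4/kWh = ₹90.72

₹90.72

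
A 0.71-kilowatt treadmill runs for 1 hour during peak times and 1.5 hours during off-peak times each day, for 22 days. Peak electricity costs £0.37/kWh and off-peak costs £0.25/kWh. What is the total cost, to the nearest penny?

£11.64

Peak energy = 0.71 kW × 1 h × 22 = 15.62 kWh
Off-peak energy = 0.71 kW × 1.5 h × 22 = 23.43 kWh
Cost = 15.62 × £0.37 + 23.43 × £0.25 = £5.7794 + £5.8575 = £11.64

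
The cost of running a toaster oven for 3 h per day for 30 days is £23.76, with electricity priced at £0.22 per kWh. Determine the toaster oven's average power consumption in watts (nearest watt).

Energy = £23.76 ÷ £0.22/kWh = 108 kWh
Runtime = 3 h/day × 30 days = 90 h
Power = 108 kWh ÷ 90 h = 1.2 kW = 1200 W

1200 W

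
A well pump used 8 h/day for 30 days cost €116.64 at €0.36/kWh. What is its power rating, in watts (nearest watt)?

Energy = €116.64 ÷ €0.36/kWh = 324 kWh
Runtime = 8 h/day × 30 days = 240 h
Power = 324 kWh ÷ 240 h = 1.35 kW = 1350 W

1350 W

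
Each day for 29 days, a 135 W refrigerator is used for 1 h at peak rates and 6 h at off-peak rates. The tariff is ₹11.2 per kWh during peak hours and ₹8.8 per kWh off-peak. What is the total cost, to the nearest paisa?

Peak energy = 0.135 kW × 1 h × 29 = 3.915 kWh
Off-peak energy = 0.135 kW × 6 h × 29 = 23.49 kWh
Cost = 3.915 × ₹11.2 + 23.49 × ₹8.8 = ₹43.848 + ₹206.712 = ₹250.56

₹250.56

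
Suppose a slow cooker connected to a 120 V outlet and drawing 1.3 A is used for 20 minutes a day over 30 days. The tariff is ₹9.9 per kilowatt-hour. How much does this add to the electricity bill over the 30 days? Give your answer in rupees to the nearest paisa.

Power = 1.3 A × 120 V = 156 W = 0.156 kW
Runtime = 20 min × 30 = 600 min = 10 h
Energy = 0.156 kW × 10 h = 1.56 kWh
Cost = 1.56 kWh × ₹9.9/kWh = ₹15.44

₹15.44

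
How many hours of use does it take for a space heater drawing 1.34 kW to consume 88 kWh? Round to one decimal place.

Hours = 88 kWh ÷ 1.34 kW = 65.7 h

65.7 h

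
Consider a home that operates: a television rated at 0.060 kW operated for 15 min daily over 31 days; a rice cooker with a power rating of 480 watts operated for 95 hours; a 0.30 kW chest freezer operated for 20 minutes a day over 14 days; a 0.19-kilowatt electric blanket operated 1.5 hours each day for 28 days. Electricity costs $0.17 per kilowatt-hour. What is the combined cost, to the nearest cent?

television: Runtime = 15 min × 31 = 465 min = 7.75 h
television: 0.06 kW × 7.75 h = 0.465 kWh
rice cooker: 0.48 kW × 95 h = 45.6 kWh
chest freezer: Runtime = 20 min × 14 = 280 min = 4.666666… h
chest freezer: 0.3 kW × 4.666666… h = 1.4 kWh
electric blanket: Runtime = 1.5 h/day × 28 days = 42 h
electric blanket: 0.19 kW × 42 h = 7.98 kWh
Total energy = 55.445 kWh
Cost = 55.445 × $0.17 = $9.43

$9.43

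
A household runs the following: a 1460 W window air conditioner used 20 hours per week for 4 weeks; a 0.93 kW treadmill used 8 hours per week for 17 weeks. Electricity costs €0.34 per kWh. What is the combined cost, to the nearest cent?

€82.72

window air conditioner: Runtime = 20 h/week × 4 weeks = 80 h
window air conditioner: 1.46 kW × 80 h = 116.8 kWh
treadmill: Runtime = 8 h/week × 17 weeks = 136 h
treadmill: 0.93 kW × 136 h = 126.48 kWh
Total energy = 243.28 kWh
Cost = 243.28 × €0.34 = €82.72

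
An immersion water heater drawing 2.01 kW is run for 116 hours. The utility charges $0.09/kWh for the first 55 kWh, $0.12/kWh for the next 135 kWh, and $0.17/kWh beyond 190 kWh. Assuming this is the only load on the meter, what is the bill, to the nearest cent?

Energy = 2.01 kW × 116 h = 233.16 kWh
Tier 1 (0–55 kWh): 55 × $0.09 = $4.95
Tier 2 (55–190 kWh): 135 × $0.12 = $16.2
Above 190 kWh: 43.16 × $0.17 = $7.3372
Bill = $28.49

$28.49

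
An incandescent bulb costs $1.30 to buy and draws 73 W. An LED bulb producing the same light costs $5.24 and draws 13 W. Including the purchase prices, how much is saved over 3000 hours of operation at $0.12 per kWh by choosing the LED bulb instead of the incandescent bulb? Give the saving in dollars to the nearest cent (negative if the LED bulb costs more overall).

$17.66

incandescent bulb: $1.30 + (73/1000) kW × 3000 h × $0.12 = $1.30 + $26.28 = $27.58
LED bulb: $5.24 + (13/1000) kW × 3000 h × $0.12 = $5.24 + $4.68 = $9.92
Saving = $27.58 − $9.92 = $17.66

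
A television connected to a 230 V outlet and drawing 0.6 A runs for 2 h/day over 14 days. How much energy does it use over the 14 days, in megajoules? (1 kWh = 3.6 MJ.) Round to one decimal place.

13.9 MJ

Power = 0.6 A × 230 V = 138 W = 0.138 kW
Runtime = 2 h/day × 14 days = 28 h
Energy = 0.138 kW × 28 h = 3.864 kWh
= 3.864 × 3.6 MJ = 13.9 MJ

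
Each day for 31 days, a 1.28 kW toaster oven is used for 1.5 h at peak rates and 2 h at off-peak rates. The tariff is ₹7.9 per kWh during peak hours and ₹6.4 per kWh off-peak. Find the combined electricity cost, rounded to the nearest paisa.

Peak energy = 1.28 kW × 1.5 h × 31 = 59.52 kWh
Off-peak energy = 1.28 kW × 2 h × 31 = 79.36 kWh
Cost = 59.52 × ₹7.9 + 79.36 × ₹6.4 = ₹470.208 + ₹507.904 = ₹978.11

₹978.11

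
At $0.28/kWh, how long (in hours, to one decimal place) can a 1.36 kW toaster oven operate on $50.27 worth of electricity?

132.0 h

Energy available = $50.27 ÷ $0.28/kWh = 179.5357 kWh
Hours = 179.5357 kWh ÷ 1.36 kW = 132.0 h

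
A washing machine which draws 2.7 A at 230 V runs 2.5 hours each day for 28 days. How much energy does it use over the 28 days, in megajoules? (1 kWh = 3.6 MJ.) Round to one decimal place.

Power = 2.7 A × 230 V = 621 W = 0.621 kW
Runtime = 2.5 h/day × 28 days = 70 h
Energy = 0.621 kW × 70 h = 43.47 kWh
= 43.47 × 3.6 MJ = 156.5 MJ

156.5 MJ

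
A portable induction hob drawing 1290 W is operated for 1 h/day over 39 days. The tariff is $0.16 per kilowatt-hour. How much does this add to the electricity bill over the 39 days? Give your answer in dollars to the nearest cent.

$8.05

Runtime = 1 h/day × 39 days = 39 h
Energy = 1.29 kW × 39 h = 50.31 kWh
Cost = 50.31 kWh × $0.16/kWh = $8.05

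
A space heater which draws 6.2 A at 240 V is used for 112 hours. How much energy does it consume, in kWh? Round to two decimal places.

Power = 6.2 A × 240 V = 1488 W = 1.488 kW
Energy = 1.488 kW × 112 h = 166.656 kWh ≈ 166.66 kWh

166.66 kWh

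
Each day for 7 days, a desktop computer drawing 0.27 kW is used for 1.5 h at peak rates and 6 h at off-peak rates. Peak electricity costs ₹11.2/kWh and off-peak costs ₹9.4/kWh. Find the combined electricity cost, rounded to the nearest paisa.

₹138.35

Peak energy = 0.27 kW × 1.5 h × 7 = 2.835 kWh
Off-peak energy = 0.27 kW × 6 h × 7 = 11.34 kWh
Cost = 2.835 × ₹11.2 + 11.34 × ₹9.4 = ₹31.752 + ₹106.596 = ₹138.35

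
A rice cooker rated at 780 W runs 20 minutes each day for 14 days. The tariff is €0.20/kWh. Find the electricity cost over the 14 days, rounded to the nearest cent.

€0.73

Runtime = 20 min × 14 = 280 min = 4.666666… h
Energy = 0.78 kW × 4.666666… h = 3.64 kWh
Cost = 3.64 kWh × €0.20/kWh = €0.73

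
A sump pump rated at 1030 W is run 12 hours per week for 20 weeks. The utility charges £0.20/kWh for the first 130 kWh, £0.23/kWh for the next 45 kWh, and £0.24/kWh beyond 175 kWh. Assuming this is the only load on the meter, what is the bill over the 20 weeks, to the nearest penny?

Runtime = 12 h/week × 20 weeks = 240 h
Energy = 1.03 kW × 240 h = 247.2 kWh
Tier 1 (0–130 kWh): 130 × £0.20 = £26
Tier 2 (130–175 kWh): 45 × £0.23 = £10.35
Above 175 kWh: 72.2 × £0.24 = £17.328
Bill = £53.68

£53.68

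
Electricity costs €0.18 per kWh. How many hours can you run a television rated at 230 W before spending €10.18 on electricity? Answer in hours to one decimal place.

Energy available = €10.18 ÷ €0.18/kWh = 56.5556 kWh
Hours = 56.5556 kWh ÷ 0.23 kW = 245.9 h

245.9 h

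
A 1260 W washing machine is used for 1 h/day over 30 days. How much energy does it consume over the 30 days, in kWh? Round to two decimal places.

37.80 kWh

Runtime = 1 h/day × 30 days = 30 h
Energy = 1.26 kW × 30 h = 37.8 kWh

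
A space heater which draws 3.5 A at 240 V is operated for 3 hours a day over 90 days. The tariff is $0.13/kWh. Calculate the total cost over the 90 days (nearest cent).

$29.48

Power = 3.5 A × 240 V = 840 W = 0.84 kW
Runtime = 3 h/day × 90 days = 270 h
Energy = 0.84 kW × 270 h = 226.8 kWh
Cost = 226.8 kWh × $0.13/kWh = $29.48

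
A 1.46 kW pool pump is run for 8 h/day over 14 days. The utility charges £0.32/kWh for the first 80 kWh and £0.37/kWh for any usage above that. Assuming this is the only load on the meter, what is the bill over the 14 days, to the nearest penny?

£56.50

Runtime = 8 h/day × 14 days = 112 h
Energy = 1.46 kW × 112 h = 163.52 kWh
Tier 1 (0–80 kWh): 80 × £0.32 = £25.6
Above 80 kWh: 83.52 × £0.37 = £30.9024
Bill = £56.50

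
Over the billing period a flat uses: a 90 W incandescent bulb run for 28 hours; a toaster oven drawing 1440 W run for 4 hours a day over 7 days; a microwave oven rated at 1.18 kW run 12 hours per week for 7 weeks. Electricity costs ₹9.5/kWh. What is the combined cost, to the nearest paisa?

incandescent bulb: 0.09 kW × 28 h = 2.52 kWh
toaster oven: Runtime = 4 h/day × 7 days = 28 h
toaster oven: 1.44 kW × 28 h = 40.32 kWh
microwave oven: Runtime = 12 h/week × 7 weeks = 84 h
microwave oven: 1.18 kW × 84 h = 99.12 kWh
Total energy = 141.96 kWh
Cost = 141.96 × ₹9.5 = ₹1348.62

₹1348.62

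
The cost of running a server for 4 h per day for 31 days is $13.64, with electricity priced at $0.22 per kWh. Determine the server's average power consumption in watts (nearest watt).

Energy = $13.64 ÷ $0.22/kWh = 62 kWh
Runtime = 4 h/day × 31 days = 124 h
Power = 62 kWh ÷ 124 h = 0.5 kW = 500 W

500 W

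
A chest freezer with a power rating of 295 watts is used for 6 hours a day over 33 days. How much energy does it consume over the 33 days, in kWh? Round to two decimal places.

Runtime = 6 h/day × 33 days = 198 h
Energy = 0.295 kW × 198 h = 58.41 kWh

58.41 kWh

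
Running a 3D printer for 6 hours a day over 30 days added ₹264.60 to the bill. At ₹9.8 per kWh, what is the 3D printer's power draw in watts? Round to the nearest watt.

Energy = ₹264.60 ÷ ₹9.8/kWh = 27 kWh
Runtime = 6 h/day × 30 days = 180 h
Power = 27 kWh ÷ 180 h = 0.15 kW = 150 W

150 W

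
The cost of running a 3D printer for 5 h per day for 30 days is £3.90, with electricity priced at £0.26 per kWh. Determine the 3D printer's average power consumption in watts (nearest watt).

Energy = £3.90 ÷ £0.26/kWh = 15 kWh
Runtime = 5 h/day × 30 days = 150 h
Power = 15 kWh ÷ 150 h = 0.1 kW = 100 W

100 W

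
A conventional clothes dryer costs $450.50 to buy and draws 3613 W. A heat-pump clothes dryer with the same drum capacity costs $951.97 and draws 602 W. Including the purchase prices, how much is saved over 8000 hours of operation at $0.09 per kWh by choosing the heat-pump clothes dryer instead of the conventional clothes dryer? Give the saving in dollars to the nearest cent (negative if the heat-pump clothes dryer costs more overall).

$1666.45

conventional clothes dryer: $450.50 + (3613/1000) kW × 8000 h × $0.09 = $450.50 + $2601.36 = $3051.86
heat-pump clothes dryer: $951.97 + (602/1000) kW × 8000 h × $0.09 = $951.97 + $433.44 = $1385.41
Saving = $3051.86 − $1385.41 = $1666.45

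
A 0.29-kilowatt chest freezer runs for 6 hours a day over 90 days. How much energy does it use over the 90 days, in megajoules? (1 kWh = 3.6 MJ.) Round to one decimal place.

Runtime = 6 h/day × 90 days = 540 h
Energy = 0.29 kW × 540 h = 156.6 kWh
= 156.6 × 3.6 MJ = 563.8 MJ

563.8 MJ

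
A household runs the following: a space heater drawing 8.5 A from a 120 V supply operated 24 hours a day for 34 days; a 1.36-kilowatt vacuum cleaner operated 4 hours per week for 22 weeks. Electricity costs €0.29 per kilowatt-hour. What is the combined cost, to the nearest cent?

€276.08

space heater: Power = 8.5 A × 120 V = 1020 W = 1.02 kW
space heater: Runtime = 24 h × 34 = 816 h
space heater: 1.02 kW × 816 h = 832.32 kWh
vacuum cleaner: Runtime = 4 h/week × 22 weeks = 88 h
vacuum cleaner: 1.36 kW × 88 h = 119.68 kWh
Total energy = 952 kWh
Cost = 952 × €0.29 = €276.08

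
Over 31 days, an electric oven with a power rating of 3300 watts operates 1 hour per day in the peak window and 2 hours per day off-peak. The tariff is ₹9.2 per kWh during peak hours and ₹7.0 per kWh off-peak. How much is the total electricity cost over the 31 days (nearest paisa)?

Peak energy = 3.3 kW × 1 h × 31 = 102.3 kWh
Off-peak energy = 3.3 kW × 2 h × 31 = 204.6 kWh
Cost = 102.3 × ₹9.2 + 204.6 × ₹7.0 = ₹941.16 + ₹1432.2 = ₹2373.36

₹2373.36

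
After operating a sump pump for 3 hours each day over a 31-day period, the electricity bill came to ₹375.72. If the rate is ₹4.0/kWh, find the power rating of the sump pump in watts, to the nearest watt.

1010 W

Energy = ₹375.72 ÷ ₹4.0/kWh = 93.93 kWh
Runtime = 3 h/day × 31 days = 93 h
Power = 93.93 kWh ÷ 93 h = 1.01 kW = 1010 W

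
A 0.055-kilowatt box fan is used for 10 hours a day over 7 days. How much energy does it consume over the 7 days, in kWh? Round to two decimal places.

3.85 kWh

Runtime = 10 h/day × 7 days = 70 h
Energy = 0.055 kW × 70 h = 3.85 kWh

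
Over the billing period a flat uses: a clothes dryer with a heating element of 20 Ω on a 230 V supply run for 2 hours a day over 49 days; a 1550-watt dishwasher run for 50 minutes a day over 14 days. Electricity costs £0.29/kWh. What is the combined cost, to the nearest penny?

£80.42

clothes dryer: Power = V²/R = 230²/20 = 2645 W = 2.645 kW
clothes dryer: Runtime = 2 h/day × 49 days = 98 h
clothes dryer: 2.645 kW × 98 h = 259.21 kWh
dishwasher: Runtime = 50 min × 14 = 700 min = 11.666666… h
dishwasher: 1.55 kW × 11.666666… h = 18.083333… kWh
Total energy = 277.293333… kWh
Cost = 277.293333… × £0.29 = £80.42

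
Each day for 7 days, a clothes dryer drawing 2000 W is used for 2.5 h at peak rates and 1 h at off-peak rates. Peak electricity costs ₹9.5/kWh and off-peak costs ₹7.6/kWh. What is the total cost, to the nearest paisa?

Peak energy = 2 kW × 2.5 h × 7 = 35 kWh
Off-peak energy = 2 kW × 1 h × 7 = 14 kWh
Cost = 35 × ₹9.5 + 14 × ₹7.6 = ₹332.5 + ₹106.4 = ₹438.90

₹438.90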